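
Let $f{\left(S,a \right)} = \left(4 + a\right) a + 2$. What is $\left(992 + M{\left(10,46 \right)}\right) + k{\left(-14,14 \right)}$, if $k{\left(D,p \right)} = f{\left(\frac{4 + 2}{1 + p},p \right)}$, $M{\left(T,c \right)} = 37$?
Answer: $1283$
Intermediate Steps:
$f{\left(S,a \right)} = 2 + a \left(4 + a\right)$ ($f{\left(S,a \right)} = a \left(4 + a\right) + 2 = 2 + a \left(4 + a\right)$)
$k{\left(D,p \right)} = 2 + p^{2} + 4 p$
$\left(992 + M{\left(10,46 \right)}\right) + k{\left(-14,14 \right)} = \left(992 + 37\right) + \left(2 + 14^{2} + 4 \cdot 14\right) = 1029 + \left(2 + 196 + 56\right) = 1029 + 254 = 1283$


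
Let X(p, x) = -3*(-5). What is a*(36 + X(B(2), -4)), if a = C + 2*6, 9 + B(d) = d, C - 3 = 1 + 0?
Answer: 816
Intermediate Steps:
C = 4 (C = 3 + (1 + 0) = 3 + 1 = 4)
B(d) = -9 + d
X(p, x) = 15
a = 16 (a = 4 + 2*6 = 4 + 12 = 16)
a*(36 + X(B(2), -4)) = 16*(36 + 15) = 16*51 = 816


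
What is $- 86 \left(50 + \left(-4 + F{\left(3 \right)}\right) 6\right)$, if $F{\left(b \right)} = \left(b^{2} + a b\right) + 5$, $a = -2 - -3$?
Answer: $-11008$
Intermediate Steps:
$a = 1$ ($a = -2 + 3 = 1$)
$F{\left(b \right)} = 5 + b + b^{2}$ ($F{\left(b \right)} = \left(b^{2} + 1 b\right) + 5 = \left(b^{2} + b\right) + 5 = \left(b + b^{2}\right) + 5 = 5 + b + b^{2}$)
$- 86 \left(50 + \left(-4 + F{\left(3 \right)}\right) 6\right) = - 86 \left(50 + \left(-4 + \left(5 + 3 + 3^{2}\right)\right) 6\right) = - 86 \left(50 + \left(-4 + \left(5 + 3 + 9\right)\right) 6\right) = - 86 \left(50 + \left(-4 + 17\right) 6\right) = - 86 \left(50 + 13 \cdot 6\right) = - 86 \left(50 + 78\right) = \left(-86\right) 128 = -11008$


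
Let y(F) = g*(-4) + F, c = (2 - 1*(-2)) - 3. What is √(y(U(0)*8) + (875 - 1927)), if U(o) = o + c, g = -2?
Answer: 2*I*√259 ≈ 32.187*I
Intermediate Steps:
c = 1 (c = (2 + 2) - 3 = 4 - 3 = 1)
U(o) = 1 + o (U(o) = o + 1 = 1 + o)
y(F) = 8 + F (y(F) = -2*(-4) + F = 8 + F)
√(y(U(0)*8) + (875 - 1927)) = √((8 + (1 + 0)*8) + (875 - 1927)) = √((8 + 1*8) - 1052) = √((8 + 8) - 1052) = √(16 - 1052) = √(-1036) = 2*I*√259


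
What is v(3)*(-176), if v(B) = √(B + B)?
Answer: -176*√6 ≈ -431.11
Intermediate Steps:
v(B) = √2*√B (v(B) = √(2*B) = √2*√B)
v(3)*(-176) = (√2*√3)*(-176) = √6*(-176) = -176*√6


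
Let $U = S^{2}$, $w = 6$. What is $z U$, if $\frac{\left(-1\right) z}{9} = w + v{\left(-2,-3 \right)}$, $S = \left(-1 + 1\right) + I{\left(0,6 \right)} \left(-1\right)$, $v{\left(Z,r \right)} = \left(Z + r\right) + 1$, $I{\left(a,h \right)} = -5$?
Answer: $-450$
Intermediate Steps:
$v{\left(Z,r \right)} = 1 + Z + r$
$S = 5$ ($S = \left(-1 + 1\right) - -5 = 0 + 5 = 5$)
$U = 25$ ($U = 5^{2} = 25$)
$z = -18$ ($z = - 9 \left(6 - 4\right) = \left(-9\right) 2 = -18$)
$z U = \left(-18\right) 25 = -450$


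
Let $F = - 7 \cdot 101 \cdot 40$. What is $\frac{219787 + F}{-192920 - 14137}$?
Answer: $- \frac{191507}{207057} \approx -0.9249$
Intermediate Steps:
$F = -28280$ ($F = \left(-7\right) 4040 = -28280$)
$\frac{219787 + F}{-192920 - 14137} = \frac{219787 - 28280}{-192920 - 14137} = \frac{191507}{-207057} = 191507 \left(- \frac{1}{207057}\right) = - \frac{191507}{207057}$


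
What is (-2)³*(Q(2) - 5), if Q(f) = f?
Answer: 24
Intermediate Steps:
(-2)³*(Q(2) - 5) = (-2)³*(2 - 5) = -8*(-3) = 24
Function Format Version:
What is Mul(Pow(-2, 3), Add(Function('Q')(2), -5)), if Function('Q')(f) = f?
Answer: 24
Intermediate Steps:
Mul(Pow(-2, 3), Add(Function('Q')(2), -5)) = Mul(Pow(-2, 3), Add(2, -5)) = Mul(-8, -3) = 24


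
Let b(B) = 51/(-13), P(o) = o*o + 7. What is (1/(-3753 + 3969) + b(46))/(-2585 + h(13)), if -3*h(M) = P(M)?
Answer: 11003/7423416 ≈ 0.0014822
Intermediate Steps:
P(o) = 7 + o² (P(o) = o² + 7 = 7 + o²)
b(B) = -51/13 (b(B) = 51*(-1/13) = -51/13)
h(M) = -7/3 - M²/3 (h(M) = -(7 + M²)/3 = -7/3 - M²/3)
(1/(-3753 + 3969) + b(46))/(-2585 + h(13)) = (1/(-3753 + 3969) - 51/13)/(-2585 + (-7/3 - ⅓*13²)) = (1/216 - 51/13)/(-2585 + (-7/3 - ⅓*169)) = (1/216 - 51/13)/(-2585 + (-7/3 - 169/3)) = -11003/(2808*(-2585 - 176/3)) = -11003/(2808*(-7931/3)) = -11003/2808*(-3/7931) = 11003/7423416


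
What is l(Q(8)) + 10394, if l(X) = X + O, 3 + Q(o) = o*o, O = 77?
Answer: 10532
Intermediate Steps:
Q(o) = -3 + o² (Q(o) = -3 + o*o = -3 + o²)
l(X) = 77 + X (l(X) = X + 77 = 77 + X)
l(Q(8)) + 10394 = (77 + (-3 + 8²)) + 10394 = (77 + (-3 + 64)) + 10394 = (77 + 61) + 10394 = 138 + 10394 = 10532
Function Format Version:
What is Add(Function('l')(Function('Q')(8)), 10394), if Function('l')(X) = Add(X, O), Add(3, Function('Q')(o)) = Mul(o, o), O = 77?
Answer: 10532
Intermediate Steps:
Function('Q')(o) = Add(-3, Pow(o, 2)) (Function('Q')(o) = Add(-3, Mul(o, o)) = Add(-3, Pow(o, 2)))
Function('l')(X) = Add(77, X) (Function('l')(X) = Add(X, 77) = Add(77, X))
Add(Function('l')(Function('Q')(8)), 10394) = Add(Add(77, Add(-3, Pow(8, 2))), 10394) = Add(Add(77, Add(-3, 64)), 10394) = Add(Add(77, 61), 10394) = Add(138, 10394) = 10532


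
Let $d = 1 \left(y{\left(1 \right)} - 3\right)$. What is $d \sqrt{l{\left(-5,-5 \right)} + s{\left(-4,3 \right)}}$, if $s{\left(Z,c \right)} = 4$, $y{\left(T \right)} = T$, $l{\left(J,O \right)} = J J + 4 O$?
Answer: $-6$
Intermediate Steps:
$l{\left(J,O \right)} = J^{2} + 4 O$
$d = -2$ ($d = 1 \left(1 - 3\right) = 1 \left(-2\right) = -2$)
$d \sqrt{l{\left(-5,-5 \right)} + s{\left(-4,3 \right)}} = - 2 \sqrt{\left(\left(-5\right)^{2} + 4 \left(-5\right)\right) + 4} = - 2 \sqrt{\left(25 - 20\right) + 4} = - 2 \sqrt{5 + 4} = - 2 \sqrt{9} = \left(-2\right) 3 = -6$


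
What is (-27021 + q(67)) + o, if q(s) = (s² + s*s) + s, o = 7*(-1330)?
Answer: -27286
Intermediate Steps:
o = -9310
q(s) = s + 2*s² (q(s) = (s² + s²) + s = 2*s² + s = s + 2*s²)
(-27021 + q(67)) + o = (-27021 + 67*(1 + 2*67)) - 9310 = (-27021 + 67*(1 + 134)) - 9310 = (-27021 + 67*135) - 9310 = (-27021 + 9045) - 9310 = -17976 - 9310 = -27286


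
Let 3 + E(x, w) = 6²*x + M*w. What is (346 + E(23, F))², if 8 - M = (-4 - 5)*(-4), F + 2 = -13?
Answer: 2531281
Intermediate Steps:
F = -15 (F = -2 - 13 = -15)
M = -28 (M = 8 - (-4 - 5)*(-4) = 8 - (-9)*(-4) = 8 - 1*36 = 8 - 36 = -28)
E(x, w) = -3 - 28*w + 36*x (E(x, w) = -3 + (6²*x - 28*w) = -3 + (36*x - 28*w) = -3 + (-28*w + 36*x) = -3 - 28*w + 36*x)
(346 + E(23, F))² = (346 + (-3 - 28*(-15) + 36*23))² = (346 + (-3 + 420 + 828))² = (346 + 1245)² = 1591² = 2531281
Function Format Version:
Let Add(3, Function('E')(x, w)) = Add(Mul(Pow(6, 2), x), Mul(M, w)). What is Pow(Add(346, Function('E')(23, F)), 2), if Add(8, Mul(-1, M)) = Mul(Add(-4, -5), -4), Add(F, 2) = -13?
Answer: 2531281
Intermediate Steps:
F = -15 (F = Add(-2, -13) = -15)
M = -28 (M = Add(8, Mul(-1, Mul(Add(-4, -5), -4))) = Add(8, Mul(-1, Mul(-9, -4))) = Add(8, Mul(-1, 36)) = Add(8, -36) = -28)
Function('E')(x, w) = Add(-3, Mul(-28, w), Mul(36, x)) (Function('E')(x, w) = Add(-3, Add(Mul(Pow(6, 2), x), Mul(-28, w))) = Add(-3, Add(Mul(36, x), Mul(-28, w))) = Add(-3, Add(Mul(-28, w), Mul(36, x))) = Add(-3, Mul(-28, w), Mul(36, x)))
Pow(Add(346, Function('E')(23, F)), 2) = Pow(Add(346, Add(-3, Mul(-28, -15), Mul(36, 23))), 2) = Pow(Add(346, Add(-3, 420, 828)), 2) = Pow(Add(346, 1245), 2) = Pow(1591, 2) = 2531281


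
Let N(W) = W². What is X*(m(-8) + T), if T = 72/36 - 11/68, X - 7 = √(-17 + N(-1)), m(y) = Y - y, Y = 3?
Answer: 6111/68 + 873*I/17 ≈ 89.868 + 51.353*I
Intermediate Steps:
m(y) = 3 - y
X = 7 + 4*I (X = 7 + √(-17 + (-1)²) = 7 + √(-17 + 1) = 7 + √(-16) = 7 + 4*I ≈ 7.0 + 4.0*I)
T = 125/68 (T = 72*(1/36) - 11*1/68 = 2 - 11/68 = 125/68 ≈ 1.8382)
X*(m(-8) + T) = (7 + 4*I)*((3 - 1*(-8)) + 125/68) = (7 + 4*I)*((3 + 8) + 125/68) = (7 + 4*I)*(11 + 125/68) = (7 + 4*I)*(873/68) = 6111/68 + 873*I/17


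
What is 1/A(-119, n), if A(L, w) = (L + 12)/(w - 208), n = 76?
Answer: 132/107 ≈ 1.2336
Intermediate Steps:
A(L, w) = (12 + L)/(-208 + w)
1/A(-119, n) = 1/((12 - 119)/(-208 + 76)) = 1/(-107/(-132)) = 1/(-1/132*(-107)) = 1/(107/132) = 132/107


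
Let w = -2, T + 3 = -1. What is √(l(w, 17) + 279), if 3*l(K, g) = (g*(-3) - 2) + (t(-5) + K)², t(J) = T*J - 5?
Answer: √2859/3 ≈ 17.823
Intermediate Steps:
T = -4 (T = -3 - 1 = -4)
t(J) = -5 - 4*J (t(J) = -4*J - 5 = -5 - 4*J)
l(K, g) = -⅔ - g + (15 + K)²/3 (l(K, g) = ((g*(-3) - 2) + ((-5 - 4*(-5)) + K)²)/3 = ((-3*g - 2) + ((-5 + 20) + K)²)/3 = ((-2 - 3*g) + (15 + K)²)/3 = (-2 + (15 + K)² - 3*g)/3 = -⅔ - g + (15 + K)²/3)
√(l(w, 17) + 279) = √((-⅔ - 1*17 + (15 - 2)²/3) + 279) = √((-⅔ - 17 + (⅓)*13²) + 279) = √((-⅔ - 17 + (⅓)*169) + 279) = √((-⅔ - 17 + 169/3) + 279) = √(116/3 + 279) = √(953/3) = √2859/3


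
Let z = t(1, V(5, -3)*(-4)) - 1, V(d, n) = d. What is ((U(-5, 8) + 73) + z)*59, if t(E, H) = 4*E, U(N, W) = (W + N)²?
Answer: 5015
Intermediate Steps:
U(N, W) = (N + W)²
z = 3 (z = 4*1 - 1 = 4 - 1 = 3)
((U(-5, 8) + 73) + z)*59 = (((-5 + 8)² + 73) + 3)*59 = ((3² + 73) + 3)*59 = ((9 + 73) + 3)*59 = (82 + 3)*59 = 85*59 = 5015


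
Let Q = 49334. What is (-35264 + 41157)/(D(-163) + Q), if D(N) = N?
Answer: 5893/49171 ≈ 0.11985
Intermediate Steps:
(-35264 + 41157)/(D(-163) + Q) = (-35264 + 41157)/(-163 + 49334) = 5893/49171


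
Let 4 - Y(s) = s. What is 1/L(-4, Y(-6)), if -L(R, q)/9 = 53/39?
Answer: -13/159 ≈ -0.081761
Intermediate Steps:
Y(s) = 4 - s
L(R, q) = -159/13 (L(R, q) = -477/39 = -9*53/39 = -159/13)
1/L(-4, Y(-6)) = 1/(-159/13) = -13/159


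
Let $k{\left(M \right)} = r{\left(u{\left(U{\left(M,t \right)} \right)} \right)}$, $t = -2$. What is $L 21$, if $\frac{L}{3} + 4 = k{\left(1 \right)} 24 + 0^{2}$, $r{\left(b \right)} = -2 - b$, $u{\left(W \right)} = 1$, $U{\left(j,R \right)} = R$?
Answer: $-4788$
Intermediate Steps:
$k{\left(M \right)} = -3$ ($k{\left(M \right)} = -2 - 1 = -3$)
$L = -228$ ($L = -12 + 3 \left(\left(-3\right) 24 + 0^{2}\right) = -12 + 3 \left(-72 + 0\right) = -12 + 3 \left(-72\right) = -12 - 216 = -228$)
$L 21 = \left(-228\right) 21 = -4788$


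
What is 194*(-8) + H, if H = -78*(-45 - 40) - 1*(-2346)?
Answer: 7424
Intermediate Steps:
H = 8976 (H = -78*(-85) + 2346 = 6630 + 2346 = 8976)
194*(-8) + H = 194*(-8) + 8976 = -1552 + 8976 = 7424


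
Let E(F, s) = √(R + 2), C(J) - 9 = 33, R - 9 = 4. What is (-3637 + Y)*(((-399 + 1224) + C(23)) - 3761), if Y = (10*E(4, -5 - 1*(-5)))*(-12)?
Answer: 10525478 + 347280*√15 ≈ 1.1870e+7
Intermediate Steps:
R = 13 (R = 9 + 4 = 13)
C(J) = 42 (C(J) = 9 + 33 = 42)
E(F, s) = √15 (E(F, s) = √(13 + 2) = √15)
Y = -120*√15 (Y = (10*√15)*(-12) = -120*√15 ≈ -464.76)
(-3637 + Y)*(((-399 + 1224) + C(23)) - 3761) = (-3637 - 120*√15)*(((-399 + 1224) + 42) - 3761) = (-3637 - 120*√15)*((825 + 42) - 3761) = (-3637 - 120*√15)*(867 - 3761) = (-3637 - 120*√15)*(-2894) = 10525478 + 347280*√15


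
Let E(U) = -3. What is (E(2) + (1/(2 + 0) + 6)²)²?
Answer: 24649/16 ≈ 1540.6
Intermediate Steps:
(E(2) + (1/(2 + 0) + 6)²)² = (-3 + (1/(2 + 0) + 6)²)² = (-3 + (1/2 + 6)²)² = (-3 + (½ + 6)²)² = (-3 + (13/2)²)² = (-3 + 169/4)² = (157/4)² = 24649/16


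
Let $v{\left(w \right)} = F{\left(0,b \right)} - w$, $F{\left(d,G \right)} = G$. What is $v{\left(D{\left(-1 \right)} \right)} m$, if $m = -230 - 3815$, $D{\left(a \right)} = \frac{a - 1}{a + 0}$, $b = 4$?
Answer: $-8090$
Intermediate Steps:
$D{\left(a \right)} = \frac{-1 + a}{a}$
$m = -4045$
$v{\left(w \right)} = 4 - w$
$v{\left(D{\left(-1 \right)} \right)} m = \left(4 - \frac{-1 - 1}{-1}\right) \left(-4045\right) = \left(4 - \left(-1\right) \left(-2\right)\right) \left(-4045\right) = \left(4 - 2\right) \left(-4045\right) = 2 \left(-4045\right) = -8090$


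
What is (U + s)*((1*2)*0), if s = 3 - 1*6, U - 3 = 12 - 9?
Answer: 0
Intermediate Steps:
U = 6 (U = 3 + (12 - 9) = 3 + 3 = 6)
s = -3 (s = 3 - 6 = -3)
(U + s)*((1*2)*0) = (6 - 3)*((1*2)*0) = 3*(2*0) = 3*0 = 0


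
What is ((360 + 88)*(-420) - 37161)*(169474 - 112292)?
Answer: -12884305422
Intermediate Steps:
((360 + 88)*(-420) - 37161)*(169474 - 112292) = (448*(-420) - 37161)*57182 = (-188160 - 37161)*57182 = -225321*57182 = -12884305422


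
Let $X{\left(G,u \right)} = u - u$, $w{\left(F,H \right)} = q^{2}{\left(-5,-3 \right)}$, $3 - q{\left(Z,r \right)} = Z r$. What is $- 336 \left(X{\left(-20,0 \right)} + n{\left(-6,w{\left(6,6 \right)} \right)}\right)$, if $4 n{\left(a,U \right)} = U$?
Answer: $-12096$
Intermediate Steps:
$q{\left(Z,r \right)} = 3 - Z r$
$w{\left(F,H \right)} = 144$ ($w{\left(F,H \right)} = \left(3 - \left(-5\right) \left(-3\right)\right)^{2} = \left(3 - 15\right)^{2} = \left(-12\right)^{2} = 144$)
$n{\left(a,U \right)} = \frac{U}{4}$
$X{\left(G,u \right)} = 0$
$- 336 \left(X{\left(-20,0 \right)} + n{\left(-6,w{\left(6,6 \right)} \right)}\right) = - 336 \left(0 + \frac{1}{4} \cdot 144\right) = - 336 \left(0 + 36\right) = \left(-336\right) 36 = -12096$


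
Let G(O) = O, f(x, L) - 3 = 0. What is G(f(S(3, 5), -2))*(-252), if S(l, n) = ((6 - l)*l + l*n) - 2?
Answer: -756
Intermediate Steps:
S(l, n) = -2 + l*n + l*(6 - l) (S(l, n) = (l*(6 - l) + l*n) - 2 = (l*n + l*(6 - l)) - 2 = -2 + l*n + l*(6 - l))
f(x, L) = 3 (f(x, L) = 3 + 0 = 3)
G(f(S(3, 5), -2))*(-252) = 3*(-252) = -756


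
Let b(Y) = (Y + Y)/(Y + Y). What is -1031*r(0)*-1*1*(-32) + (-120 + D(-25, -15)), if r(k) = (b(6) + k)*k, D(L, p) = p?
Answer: -135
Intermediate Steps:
b(Y) = 1 (b(Y) = (2*Y)/((2*Y)) = (2*Y)*(1/(2*Y)) = 1)
r(k) = k*(1 + k) (r(k) = (1 + k)*k = k*(1 + k))
-1031*r(0)*-1*1*(-32) + (-120 + D(-25, -15)) = -1031*0*(1 + 0)*-1*1*(-32) + (-120 - 15) = -1031*0*1*(-1*(-32)) - 135 = -0*32 - 135 = -1031*0 - 135 = 0 - 135 = -135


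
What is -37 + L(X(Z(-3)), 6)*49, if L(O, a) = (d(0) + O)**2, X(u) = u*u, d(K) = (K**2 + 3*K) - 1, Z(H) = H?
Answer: 3099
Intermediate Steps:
d(K) = -1 + K**2 + 3*K
X(u) = u**2
L(O, a) = (-1 + O)**2 (L(O, a) = ((-1 + 0**2 + 3*0) + O)**2 = ((-1 + 0 + 0) + O)**2 = (-1 + O)**2)
-37 + L(X(Z(-3)), 6)*49 = -37 + (-1 + (-3)**2)**2*49 = -37 + (-1 + 9)**2*49 = -37 + 8**2*49 = -37 + 64*49 = -37 + 3136 = 3099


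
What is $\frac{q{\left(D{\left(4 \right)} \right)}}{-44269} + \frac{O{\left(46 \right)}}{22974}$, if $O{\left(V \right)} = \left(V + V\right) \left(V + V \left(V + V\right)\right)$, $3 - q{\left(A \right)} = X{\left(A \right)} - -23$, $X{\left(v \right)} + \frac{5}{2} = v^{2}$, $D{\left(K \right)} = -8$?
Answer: $\frac{5808362775}{339012002} \approx 17.133$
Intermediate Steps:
$X{\left(v \right)} = - \frac{5}{2} + v^{2}$
$q{\left(A \right)} = - \frac{35}{2} - A^{2}$ ($q{\left(A \right)} = 3 - \left(\left(- \frac{5}{2} + A^{2}\right) - -23\right) = 3 - \left(\left(- \frac{5}{2} + A^{2}\right) + 23\right) = 3 - \left(\frac{41}{2} + A^{2}\right) = - \frac{35}{2} - A^{2}$)
$O{\left(V \right)} = 2 V \left(V + 2 V^{2}\right)$ ($O{\left(V \right)} = 2 V \left(V + V 2 V\right) = 2 V \left(V + 2 V^{2}\right)$)
$\frac{q{\left(D{\left(4 \right)} \right)}}{-44269} + \frac{O{\left(46 \right)}}{22974} = \frac{- \frac{35}{2} - \left(-8\right)^{2}}{-44269} + \frac{46^{2} \left(2 + 4 \cdot 46\right)}{22974} = \left(- \frac{35}{2} - 64\right) \left(- \frac{1}{44269}\right) + 2116 \left(2 + 184\right) \frac{1}{22974} = \left(- \frac{35}{2} - 64\right) \left(- \frac{1}{44269}\right) + 2116 \cdot 186 \cdot \frac{1}{22974} = \left(- \frac{163}{2}\right) \left(- \frac{1}{44269}\right) + 393576 \cdot \frac{1}{22974} = \frac{163}{88538} + \frac{65596}{3829} = \frac{5808362775}{339012002}$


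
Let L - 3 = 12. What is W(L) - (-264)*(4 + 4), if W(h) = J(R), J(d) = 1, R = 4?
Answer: 2113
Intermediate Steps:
L = 15 (L = 3 + 12 = 15)
W(h) = 1
W(L) - (-264)*(4 + 4) = 1 - (-264)*(4 + 4) = 1 - (-264)*8 = 1 - 264*(-8) = 1 + 2112 = 2113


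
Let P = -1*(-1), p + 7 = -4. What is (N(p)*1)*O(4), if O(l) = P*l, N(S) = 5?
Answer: 20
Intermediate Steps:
p = -11 (p = -7 - 4 = -11)
P = 1
O(l) = l (O(l) = 1*l = l)
(N(p)*1)*O(4) = (5*1)*4 = 5*4 = 20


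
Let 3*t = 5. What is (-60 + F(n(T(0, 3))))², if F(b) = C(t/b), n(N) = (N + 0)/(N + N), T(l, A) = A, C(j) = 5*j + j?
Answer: 1600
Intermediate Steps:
t = 5/3 (t = (⅓)*5 = 5/3 ≈ 1.6667)
C(j) = 6*j
n(N) = ½ (n(N) = N/((2*N)) = N*(1/(2*N)) = ½)
F(b) = 10/b (F(b) = 6*(5/(3*b)) = 10/b)
(-60 + F(n(T(0, 3))))² = (-60 + 10/(½))² = (-60 + 10*2)² = (-60 + 20)² = (-40)² = 1600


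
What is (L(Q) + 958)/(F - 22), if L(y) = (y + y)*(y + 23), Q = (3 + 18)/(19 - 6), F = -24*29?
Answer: -87671/60671 ≈ -1.4450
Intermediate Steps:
F = -696
Q = 21/13 ≈ 1.6154
L(y) = 2*y*(23 + y) (L(y) = (2*y)*(23 + y) = 2*y*(23 + y))
(L(Q) + 958)/(F - 22) = (2*(21/13)*(23 + 21/13) + 958)/(-696 - 22) = (2*(21/13)*(320/13) + 958)/(-718) = -(13440/169 + 958)/718 = -1/718*175342/169 = -87671/60671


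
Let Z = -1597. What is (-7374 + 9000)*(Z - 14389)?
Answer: -25993236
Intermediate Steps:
(-7374 + 9000)*(Z - 14389) = (-7374 + 9000)*(-1597 - 14389) = 1626*(-15986) = -25993236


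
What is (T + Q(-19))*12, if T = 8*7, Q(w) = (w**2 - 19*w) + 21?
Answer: 9588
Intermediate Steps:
Q(w) = 21 + w**2 - 19*w
T = 56
(T + Q(-19))*12 = (56 + (21 + (-19)**2 - 19*(-19)))*12 = (56 + (21 + 361 + 361))*12 = (56 + 743)*12 = 799*12 = 9588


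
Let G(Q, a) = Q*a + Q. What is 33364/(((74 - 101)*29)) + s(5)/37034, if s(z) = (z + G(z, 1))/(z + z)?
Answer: -2471202403/57995244 ≈ -42.610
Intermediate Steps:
G(Q, a) = Q + Q*a
s(z) = 3/2 (s(z) = (z + z*(1 + 1))/(z + z) = (z + z*2)/((2*z)) = (z + 2*z)*(1/(2*z)) = (3*z)*(1/(2*z)) = 3/2)
33364/(((74 - 101)*29)) + s(5)/37034 = 33364/(((74 - 101)*29)) + (3/2)/37034 = 33364/((-27*29)) + (3/2)*(1/37034) = 33364/(-783) + 3/74068 = 33364*(-1/783) + 3/74068 = -33364/783 + 3/74068 = -2471202403/57995244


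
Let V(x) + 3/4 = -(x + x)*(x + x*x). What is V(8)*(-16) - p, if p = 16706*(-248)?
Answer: 4161532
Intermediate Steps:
p = -4143088
V(x) = -¾ - 2*x*(x + x²) (V(x) = -¾ - (x + x)*(x + x*x) = -¾ - 2*x*(x + x²))
V(8)*(-16) - p = (-¾ - 2*8² - 2*8³)*(-16) - 1*(-4143088) = (-¾ - 2*64 - 2*512)*(-16) + 4143088 = (-¾ - 128 - 1024)*(-16) + 4143088 = -4611/4*(-16) + 4143088 = 18444 + 4143088 = 4161532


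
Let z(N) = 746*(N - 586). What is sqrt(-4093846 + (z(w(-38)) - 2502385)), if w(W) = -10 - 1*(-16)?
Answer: I*sqrt(7028911) ≈ 2651.2*I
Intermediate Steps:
w(W) = 6 (w(W) = -10 + 16 = 6)
z(N) = -437156 + 746*N (z(N) = 746*(-586 + N) = -437156 + 746*N)
sqrt(-4093846 + (z(w(-38)) - 2502385)) = sqrt(-4093846 + ((-437156 + 746*6) - 2502385)) = sqrt(-4093846 + ((-437156 + 4476) - 2502385)) = sqrt(-4093846 + (-432680 - 2502385)) = sqrt(-4093846 - 2935065) = sqrt(-7028911) = I*sqrt(7028911)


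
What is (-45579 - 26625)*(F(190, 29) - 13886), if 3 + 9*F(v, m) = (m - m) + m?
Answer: 3007248464/3 ≈ 1.0024e+9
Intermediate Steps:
F(v, m) = -⅓ + m/9 (F(v, m) = -⅓ + ((m - m) + m)/9 = -⅓ + (0 + m)/9 = -⅓ + m/9)
(-45579 - 26625)*(F(190, 29) - 13886) = (-45579 - 26625)*((-⅓ + (⅑)*29) - 13886) = -72204*((-⅓ + 29/9) - 13886) = -72204*(26/9 - 13886) = -72204*(-124948/9) = 3007248464/3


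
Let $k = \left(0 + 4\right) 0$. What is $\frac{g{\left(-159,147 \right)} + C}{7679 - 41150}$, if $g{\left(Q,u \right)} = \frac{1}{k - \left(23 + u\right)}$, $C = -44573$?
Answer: $\frac{7577411}{5690070} \approx 1.3317$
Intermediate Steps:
$k = 0$ ($k = 4 \cdot 0 = 0$)
$g{\left(Q,u \right)} = \frac{1}{-23 - u}$ ($g{\left(Q,u \right)} = \frac{1}{0 - \left(23 + u\right)} = \frac{1}{-23 - u}$)
$\frac{g{\left(-159,147 \right)} + C}{7679 - 41150} = \frac{- \frac{1}{23 + 147} - 44573}{7679 - 41150} = \frac{- \frac{1}{170} - 44573}{-33471} = \left(\left(-1\right) \frac{1}{170} - 44573\right) \left(- \frac{1}{33471}\right) = \left(- \frac{1}{170} - 44573\right) \left(- \frac{1}{33471}\right) = \left(- \frac{7577411}{170}\right) \left(- \frac{1}{33471}\right) = \frac{7577411}{5690070}$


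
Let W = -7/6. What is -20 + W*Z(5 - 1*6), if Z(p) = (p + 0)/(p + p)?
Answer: -247/12 ≈ -20.583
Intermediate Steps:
W = -7/6 (W = -7*⅙ = -7/6 ≈ -1.1667)
Z(p) = ½ (Z(p) = p/((2*p)) = p*(1/(2*p)) = ½)
-20 + W*Z(5 - 1*6) = -20 - 7/6*½ = -20 - 7/12 = -247/12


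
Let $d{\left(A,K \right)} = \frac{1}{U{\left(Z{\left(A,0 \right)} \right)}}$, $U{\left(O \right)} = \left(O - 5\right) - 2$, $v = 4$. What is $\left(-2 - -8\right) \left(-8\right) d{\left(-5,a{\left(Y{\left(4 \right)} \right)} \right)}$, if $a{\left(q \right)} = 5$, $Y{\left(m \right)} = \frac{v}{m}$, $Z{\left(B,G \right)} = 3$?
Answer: $12$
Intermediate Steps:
$Y{\left(m \right)} = \frac{4}{m}$
$U{\left(O \right)} = -7 + O$ ($U{\left(O \right)} = \left(-5 + O\right) - 2 = -7 + O$)
$d{\left(A,K \right)} = - \frac{1}{4}$ ($d{\left(A,K \right)} = \frac{1}{-7 + 3} = \frac{1}{-4} = - \frac{1}{4}$)
$\left(-2 - -8\right) \left(-8\right) d{\left(-5,a{\left(Y{\left(4 \right)} \right)} \right)} = \left(-2 - -8\right) \left(-8\right) \left(- \frac{1}{4}\right) = \left(-2 + 8\right) \left(-8\right) \left(- \frac{1}{4}\right) = 6 \left(-8\right) \left(- \frac{1}{4}\right) = \left(-48\right) \left(- \frac{1}{4}\right) = 12$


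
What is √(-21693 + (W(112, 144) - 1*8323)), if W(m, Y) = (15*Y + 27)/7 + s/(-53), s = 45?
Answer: 2*I*√1022136535/371 ≈ 172.35*I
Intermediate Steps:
W(m, Y) = 1116/371 + 15*Y/7 (W(m, Y) = (15*Y + 27)/7 + 45/(-53) = (27 + 15*Y)*(⅐) + 45*(-1/53) = (27/7 + 15*Y/7) - 45/53 = 1116/371 + 15*Y/7)
√(-21693 + (W(112, 144) - 1*8323)) = √(-21693 + ((1116/371 + (15/7)*144) - 1*8323)) = √(-21693 + ((1116/371 + 2160/7) - 8323)) = √(-21693 + (115596/371 - 8323)) = √(-21693 - 2972237/371) = √(-11020340/371) = 2*I*√1022136535/371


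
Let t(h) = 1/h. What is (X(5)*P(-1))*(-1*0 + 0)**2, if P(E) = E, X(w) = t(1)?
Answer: 0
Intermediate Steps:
X(w) = 1 (X(w) = 1/1 = 1)
(X(5)*P(-1))*(-1*0 + 0)**2 = (1*(-1))*(-1*0 + 0)**2 = -(0 + 0)**2 = -1*0**2 = -1*0 = 0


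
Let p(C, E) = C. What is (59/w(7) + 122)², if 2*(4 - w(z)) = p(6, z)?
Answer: 32761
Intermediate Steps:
w(z) = 1 (w(z) = 4 - ½*6 = 4 - 3 = 1)
(59/w(7) + 122)² = (59/1 + 122)² = (59*1 + 122)² = (59 + 122)² = 181² = 32761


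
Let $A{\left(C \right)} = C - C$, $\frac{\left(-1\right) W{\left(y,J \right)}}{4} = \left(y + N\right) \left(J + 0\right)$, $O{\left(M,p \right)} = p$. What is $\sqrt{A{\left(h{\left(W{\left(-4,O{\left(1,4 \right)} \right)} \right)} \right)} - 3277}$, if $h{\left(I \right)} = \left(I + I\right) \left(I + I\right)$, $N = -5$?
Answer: $i \sqrt{3277} \approx 57.245 i$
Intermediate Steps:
$W{\left(y,J \right)} = - 4 J \left(-5 + y\right)$ ($W{\left(y,J \right)} = - 4 \left(y - 5\right) \left(J + 0\right) = - 4 \left(-5 + y\right) J = - 4 J \left(-5 + y\right)$)
$h{\left(I \right)} = 4 I^{2}$ ($h{\left(I \right)} = 2 I 2 I = 4 I^{2}$)
$A{\left(C \right)} = 0$
$\sqrt{A{\left(h{\left(W{\left(-4,O{\left(1,4 \right)} \right)} \right)} \right)} - 3277} = \sqrt{0 - 3277} = \sqrt{-3277} = i \sqrt{3277}$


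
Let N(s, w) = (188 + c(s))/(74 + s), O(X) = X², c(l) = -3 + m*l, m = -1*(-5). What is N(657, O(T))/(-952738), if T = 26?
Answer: -1735/348225739 ≈ -4.9824e-6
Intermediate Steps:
m = 5
c(l) = -3 + 5*l
N(s, w) = (185 + 5*s)/(74 + s) (N(s, w) = (188 + (-3 + 5*s))/(74 + s) = (185 + 5*s)/(74 + s))
N(657, O(T))/(-952738) = (5*(37 + 657)/(74 + 657))/(-952738) = (5*694/731)*(-1/952738) = (5*(1/731)*694)*(-1/952738) = (3470/731)*(-1/952738) = -1735/348225739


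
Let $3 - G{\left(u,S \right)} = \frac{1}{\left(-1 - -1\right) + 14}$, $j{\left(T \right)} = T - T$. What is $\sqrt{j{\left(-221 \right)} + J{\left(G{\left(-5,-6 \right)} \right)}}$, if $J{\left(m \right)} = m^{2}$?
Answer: $\frac{41}{14} \approx 2.9286$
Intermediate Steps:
$j{\left(T \right)} = 0$
$G{\left(u,S \right)} = \frac{41}{14}$ ($G{\left(u,S \right)} = 3 - \frac{1}{\left(-1 - -1\right) + 14} = 3 - \frac{1}{\left(-1 + 1\right) + 14} = 3 - \frac{1}{0 + 14} = 3 - \frac{1}{14} = \frac{41}{14}$)
$\sqrt{j{\left(-221 \right)} + J{\left(G{\left(-5,-6 \right)} \right)}} = \sqrt{0 + \left(\frac{41}{14}\right)^{2}} = \sqrt{0 + \frac{1681}{196}} = \sqrt{\frac{1681}{196}} = \frac{41}{14}$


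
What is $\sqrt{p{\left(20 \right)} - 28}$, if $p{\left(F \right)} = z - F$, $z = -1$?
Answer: $7 i \approx 7.0 i$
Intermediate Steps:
$p{\left(F \right)} = -1 - F$
$\sqrt{p{\left(20 \right)} - 28} = \sqrt{\left(-1 - 20\right) - 28} = \sqrt{-21 - 28} = \sqrt{-49} = 7 i$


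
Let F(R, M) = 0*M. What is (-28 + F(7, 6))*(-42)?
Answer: 1176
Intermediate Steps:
F(R, M) = 0
(-28 + F(7, 6))*(-42) = (-28 + 0)*(-42) = -28*(-42) = 1176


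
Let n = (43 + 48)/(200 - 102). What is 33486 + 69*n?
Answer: 469701/14 ≈ 33550.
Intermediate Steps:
n = 13/14 (n = 91/98 = 91*(1/98) = 13/14 ≈ 0.92857)
33486 + 69*n = 33486 + 69*(13/14) = 33486 + 897/14 = 469701/14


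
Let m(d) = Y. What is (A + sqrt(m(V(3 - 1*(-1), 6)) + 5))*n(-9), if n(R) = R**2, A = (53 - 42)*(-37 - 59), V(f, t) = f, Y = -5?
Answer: -85536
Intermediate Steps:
A = -1056 (A = 11*(-96) = -1056)
m(d) = -5
(A + sqrt(m(V(3 - 1*(-1), 6)) + 5))*n(-9) = (-1056 + sqrt(-5 + 5))*(-9)**2 = (-1056 + sqrt(0))*81 = (-1056 + 0)*81 = -1056*81 = -85536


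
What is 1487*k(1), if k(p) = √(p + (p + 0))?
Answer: 1487*√2 ≈ 2102.9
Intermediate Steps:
k(p) = √2*√p (k(p) = √(p + p) = √(2*p) = √2*√p)
1487*k(1) = 1487*(√2*√1) = 1487*(√2*1) = 1487*√2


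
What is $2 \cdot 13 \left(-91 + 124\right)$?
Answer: $858$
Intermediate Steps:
$2 \cdot 13 \left(-91 + 124\right) = 26 \cdot 33 = 858$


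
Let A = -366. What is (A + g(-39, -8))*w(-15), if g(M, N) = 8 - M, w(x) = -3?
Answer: 957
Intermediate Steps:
(A + g(-39, -8))*w(-15) = (-366 + (8 - 1*(-39)))*(-3) = (-366 + (8 + 39))*(-3) = (-366 + 47)*(-3) = -319*(-3) = 957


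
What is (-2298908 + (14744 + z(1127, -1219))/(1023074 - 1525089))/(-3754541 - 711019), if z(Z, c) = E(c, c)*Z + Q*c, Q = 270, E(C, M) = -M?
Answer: 384695786349/747259367800 ≈ 0.51481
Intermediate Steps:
z(Z, c) = 270*c - Z*c (z(Z, c) = (-c)*Z + 270*c = -Z*c + 270*c = 270*c - Z*c)
(-2298908 + (14744 + z(1127, -1219))/(1023074 - 1525089))/(-3754541 - 711019) = (-2298908 + (14744 - 1219*(270 - 1*1127))/(1023074 - 1525089))/(-3754541 - 711019) = (-2298908 + (14744 - 1219*(270 - 1127))/(-502015))/(-4465560) = (-2298908 + (14744 - 1219*(-857))*(-1/502015))*(-1/4465560) = (-2298908 + (14744 + 1044683)*(-1/502015))*(-1/4465560) = (-2298908 + 1059427*(-1/502015))*(-1/4465560) = (-2298908 - 1059427/502015)*(-1/4465560) = -1154087359047/502015*(-1/4465560) = 384695786349/747259367800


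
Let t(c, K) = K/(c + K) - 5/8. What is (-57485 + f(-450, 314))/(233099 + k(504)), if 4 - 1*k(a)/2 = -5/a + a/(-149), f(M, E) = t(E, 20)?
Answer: -720928311705/2923487436598 ≈ -0.24660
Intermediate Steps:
t(c, K) = -5/8 + K/(K + c) (t(c, K) = K/(K + c) - 5*1/8 = K/(K + c) - 5/8 = -5/8 + K/(K + c))
f(M, E) = (60 - 5*E)/(8*(20 + E)) (f(M, E) = (-5*E + 3*20)/(8*(20 + E)) = (-5*E + 60)/(8*(20 + E)) = (60 - 5*E)/(8*(20 + E)))
k(a) = 8 + 10/a + 2*a/149 (k(a) = 8 - 2*(-5/a + a/(-149)) = 8 - 2*(-5/a + a*(-1/149)) = 8 - 2*(-5/a - a/149) = 8 + (10/a + 2*a/149) = 8 + 10/a + 2*a/149)
(-57485 + f(-450, 314))/(233099 + k(504)) = (-57485 + 5*(12 - 1*314)/(8*(20 + 314)))/(233099 + (8 + 10/504 + (2/149)*504)) = (-57485 + (5/8)*(12 - 314)/334)/(233099 + (8 + 10*(1/504) + 1008/149)) = (-57485 + (5/8)*(1/334)*(-302))/(233099 + (8 + 5/252 + 1008/149)) = (-57485 - 755/1336)/(233099 + 555145/37548) = -76800715/(1336*8752956397/37548) = -76800715/1336*37548/8752956397 = -720928311705/2923487436598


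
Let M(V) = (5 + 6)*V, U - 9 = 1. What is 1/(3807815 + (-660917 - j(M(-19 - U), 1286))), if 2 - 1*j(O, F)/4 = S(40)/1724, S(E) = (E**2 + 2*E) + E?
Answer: 431/1356311310 ≈ 3.1777e-7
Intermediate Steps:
S(E) = E**2 + 3*E
U = 10 (U = 9 + 1 = 10)
M(V) = 11*V
j(O, F) = 1728/431 (j(O, F) = 8 - 4*40*(3 + 40)/1724 = 8 - 4*40*43/1724 = 8 - 6880/1724 = 8 - 4*430/431 = 8 - 1720/431 = 1728/431)
1/(3807815 + (-660917 - j(M(-19 - U), 1286))) = 1/(3807815 + (-660917 - 1*1728/431)) = 1/(3807815 + (-660917 - 1728/431)) = 1/(3807815 - 284856955/431) = 1/(1356311310/431) = 431/1356311310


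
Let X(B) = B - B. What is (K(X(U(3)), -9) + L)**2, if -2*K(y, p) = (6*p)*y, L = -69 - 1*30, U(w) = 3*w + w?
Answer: 9801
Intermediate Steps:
U(w) = 4*w
X(B) = 0
L = -99 (L = -69 - 30 = -99)
K(y, p) = -3*p*y (K(y, p) = -6*p*y/2 = -3*p*y)
(K(X(U(3)), -9) + L)**2 = (-3*(-9)*0 - 99)**2 = (0 - 99)**2 = (-99)**2 = 9801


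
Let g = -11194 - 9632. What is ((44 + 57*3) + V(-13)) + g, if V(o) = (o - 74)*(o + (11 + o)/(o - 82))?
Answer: -1850774/95 ≈ -19482.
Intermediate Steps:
V(o) = (-74 + o)*(o + (11 + o)/(-82 + o))
g = -20826
((44 + 57*3) + V(-13)) + g = ((44 + 57*3) + (-814 + (-13)**3 - 155*(-13)**2 + 6005*(-13))/(-82 - 13)) - 20826 = ((44 + 171) + (-814 - 2197 - 155*169 - 78065)/(-95)) - 20826 = (215 - (-814 - 2197 - 26195 - 78065)/95) - 20826 = (215 - 1/95*(-107271)) - 20826 = (215 + 107271/95) - 20826 = 127696/95 - 20826 = -1850774/95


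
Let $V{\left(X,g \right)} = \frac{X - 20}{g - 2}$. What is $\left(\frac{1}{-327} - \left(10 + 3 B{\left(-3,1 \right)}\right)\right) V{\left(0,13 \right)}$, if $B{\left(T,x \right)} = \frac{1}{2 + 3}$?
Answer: $\frac{6304}{327} \approx 19.278$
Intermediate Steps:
$V{\left(X,g \right)} = \frac{-20 + X}{-2 + g}$
$B{\left(T,x \right)} = \frac{1}{5}$
$\left(\frac{1}{-327} - \left(10 + 3 B{\left(-3,1 \right)}\right)\right) V{\left(0,13 \right)} = \left(\frac{1}{-327} - \frac{53}{5}\right) \frac{-20 + 0}{-2 + 13} = \left(- \frac{1}{327} - \frac{53}{5}\right) \frac{1}{11} \left(-20\right) = \left(- \frac{17336}{1635}\right) \left(- \frac{20}{11}\right) = \frac{6304}{327}$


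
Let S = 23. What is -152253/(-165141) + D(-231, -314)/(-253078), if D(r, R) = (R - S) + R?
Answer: 613323675/663389746 ≈ 0.92453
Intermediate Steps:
D(r, R) = -23 + 2*R (D(r, R) = (R - 1*23) + R = (R - 23) + R = (-23 + R) + R = -23 + 2*R)
-152253/(-165141) + D(-231, -314)/(-253078) = -152253/(-165141) + (-23 + 2*(-314))/(-253078) = -152253*(-1/165141) + (-23 - 628)*(-1/253078) = 16917/18349 - 651*(-1/253078) = 16917/18349 + 93/36154 = 613323675/663389746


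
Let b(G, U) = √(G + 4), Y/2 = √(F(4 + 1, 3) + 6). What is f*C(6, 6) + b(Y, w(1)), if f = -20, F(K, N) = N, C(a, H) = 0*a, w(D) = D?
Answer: √10 ≈ 3.1623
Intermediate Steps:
C(a, H) = 0
Y = 6 (Y = 2*√(3 + 6) = 2*√9 = 2*3 = 6)
b(G, U) = √(4 + G)
f*C(6, 6) + b(Y, w(1)) = -20*0 + √(4 + 6) = 0 + √10 = √10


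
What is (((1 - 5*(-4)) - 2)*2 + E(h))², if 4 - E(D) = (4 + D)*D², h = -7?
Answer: 35721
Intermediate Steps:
E(D) = 4 - D²*(4 + D) (E(D) = 4 - (4 + D)*D² = 4 - D²*(4 + D))
(((1 - 5*(-4)) - 2)*2 + E(h))² = (((1 - 5*(-4)) - 2)*2 + (4 - 1*(-7)³ - 4*(-7)²))² = (((1 + 20) - 2)*2 + (4 - 1*(-343) - 4*49))² = ((21 - 2)*2 + (4 + 343 - 196))² = (19*2 + 151)² = (38 + 151)² = 189² = 35721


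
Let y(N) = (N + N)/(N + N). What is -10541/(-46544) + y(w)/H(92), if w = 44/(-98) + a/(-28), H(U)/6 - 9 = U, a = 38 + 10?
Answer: 3217195/14102832 ≈ 0.22812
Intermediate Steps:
a = 48
H(U) = 54 + 6*U
w = -106/49 (w = 44/(-98) + 48/(-28) = 44*(-1/98) + 48*(-1/28) = -22/49 - 12/7 = -106/49 ≈ -2.1633)
y(N) = 1 (y(N) = (2*N)/((2*N)) = (2*N)*(1/(2*N)) = 1)
-10541/(-46544) + y(w)/H(92) = -10541/(-46544) + 1/(54 + 6*92) = -10541*(-1/46544) + 1/(54 + 552) = 10541/46544 + 1/606 = 3217195/14102832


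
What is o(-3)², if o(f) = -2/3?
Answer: 4/9 ≈ 0.44444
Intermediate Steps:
o(f) = -⅔ (o(f) = -2*⅓ = -⅔)
o(-3)² = (-⅔)² = 4/9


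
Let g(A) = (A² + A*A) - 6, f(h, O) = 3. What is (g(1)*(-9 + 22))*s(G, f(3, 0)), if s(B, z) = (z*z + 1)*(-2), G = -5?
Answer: 1040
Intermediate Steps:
g(A) = -6 + 2*A² (g(A) = (A² + A²) - 6 = 2*A² - 6 = -6 + 2*A²)
s(B, z) = -2 - 2*z² (s(B, z) = (z² + 1)*(-2) = (1 + z²)*(-2) = -2 - 2*z²)
(g(1)*(-9 + 22))*s(G, f(3, 0)) = ((-6 + 2*1²)*(-9 + 22))*(-2 - 2*3²) = ((-6 + 2*1)*13)*(-2 - 2*9) = ((-6 + 2)*13)*(-2 - 18) = -4*13*(-20) = -52*(-20) = 1040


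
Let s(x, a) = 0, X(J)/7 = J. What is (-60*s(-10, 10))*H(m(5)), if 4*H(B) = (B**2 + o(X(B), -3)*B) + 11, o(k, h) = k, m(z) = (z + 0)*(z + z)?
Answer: 0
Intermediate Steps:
X(J) = 7*J
m(z) = 2*z**2 (m(z) = z*(2*z) = 2*z**2)
H(B) = 11/4 + 2*B**2 (H(B) = ((B**2 + (7*B)*B) + 11)/4 = ((B**2 + 7*B**2) + 11)/4 = (8*B**2 + 11)/4 = (11 + 8*B**2)/4 = 11/4 + 2*B**2)
(-60*s(-10, 10))*H(m(5)) = (-60*0)*(11/4 + 2*(2*5**2)**2) = 0*(11/4 + 2*(2*25)**2) = 0*(11/4 + 2*50**2) = 0*(11/4 + 2*2500) = 0*(11/4 + 5000) = 0*(20011/4) = 0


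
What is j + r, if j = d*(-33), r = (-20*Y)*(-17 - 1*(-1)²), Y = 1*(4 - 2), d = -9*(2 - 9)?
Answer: -1359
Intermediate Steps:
d = 63 (d = -9*(-7) = 63)
Y = 2 (Y = 1*2 = 2)
r = 720 (r = (-20*2)*(-17 - 1*(-1)²) = -40*(-17 - 1*1) = -40*(-17 - 1) = -40*(-18) = 720)
j = -2079 (j = 63*(-33) = -2079)
j + r = -2079 + 720 = -1359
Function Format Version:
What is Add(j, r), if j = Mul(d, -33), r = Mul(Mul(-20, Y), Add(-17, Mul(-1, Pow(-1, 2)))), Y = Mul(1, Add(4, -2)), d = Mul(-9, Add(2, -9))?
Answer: -1359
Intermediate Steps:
d = 63 (d = Mul(-9, -7) = 63)
Y = 2 (Y = Mul(1, 2) = 2)
r = 720 (r = Mul(Mul(-20, 2), Add(-17, Mul(-1, Pow(-1, 2)))) = Mul(-40, Add(-17, Mul(-1, 1))) = Mul(-40, Add(-17, -1)) = Mul(-40, -18) = 720)
j = -2079 (j = Mul(63, -33) = -2079)
Add(j, r) = Add(-2079, 720) = -1359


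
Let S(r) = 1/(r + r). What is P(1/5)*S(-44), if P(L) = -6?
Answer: 3/44 ≈ 0.068182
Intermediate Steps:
S(r) = 1/(2*r)
P(1/5)*S(-44) = -3/(-44) = -3*(-1)/44 = -6*(-1/88) = 3/44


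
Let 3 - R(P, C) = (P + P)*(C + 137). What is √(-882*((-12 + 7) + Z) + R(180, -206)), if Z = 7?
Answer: 7*√471 ≈ 151.92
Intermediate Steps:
R(P, C) = 3 - 2*P*(137 + C) (R(P, C) = 3 - (P + P)*(C + 137) = 3 - 2*P*(137 + C))
√(-882*((-12 + 7) + Z) + R(180, -206)) = √(-882*((-12 + 7) + 7) + (3 - 274*180 - 2*(-206)*180)) = √(-882*(-5 + 7) + (3 - 49320 + 74160)) = √(-882*2 + 24843) = √(-1764 + 24843) = √23079 = 7*√471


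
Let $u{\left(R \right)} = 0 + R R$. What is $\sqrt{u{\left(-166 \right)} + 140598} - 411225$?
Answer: $-411225 + \sqrt{168154} \approx -4.1082 \cdot 10^{5}$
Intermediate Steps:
$u{\left(R \right)} = R^{2}$ ($u{\left(R \right)} = 0 + R^{2} = R^{2}$)
$\sqrt{u{\left(-166 \right)} + 140598} - 411225 = \sqrt{\left(-166\right)^{2} + 140598} - 411225 = \sqrt{27556 + 140598} - 411225 = \sqrt{168154} - 411225 = -411225 + \sqrt{168154}$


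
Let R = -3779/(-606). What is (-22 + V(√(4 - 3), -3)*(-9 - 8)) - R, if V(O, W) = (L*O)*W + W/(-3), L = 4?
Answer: 96211/606 ≈ 158.76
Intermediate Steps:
V(O, W) = -W/3 + 4*O*W (V(O, W) = (4*O)*W + W/(-3) = 4*O*W + W*(-⅓) = 4*O*W - W/3 = -W/3 + 4*O*W)
R = 3779/606 (R = -3779*(-1/606) = 3779/606 ≈ 6.2360)
(-22 + V(√(4 - 3), -3)*(-9 - 8)) - R = (-22 + ((⅓)*(-3)*(-1 + 12*√(4 - 3)))*(-9 - 8)) - 1*3779/606 = (-22 + ((⅓)*(-3)*(-1 + 12*√1))*(-17)) - 3779/606 = (-22 + ((⅓)*(-3)*(-1 + 12*1))*(-17)) - 3779/606 = (-22 + ((⅓)*(-3)*(-1 + 12))*(-17)) - 3779/606 = (-22 + ((⅓)*(-3)*11)*(-17)) - 3779/606 = (-22 - 11*(-17)) - 3779/606 = (-22 + 187) - 3779/606 = 165 - 3779/606 = 96211/606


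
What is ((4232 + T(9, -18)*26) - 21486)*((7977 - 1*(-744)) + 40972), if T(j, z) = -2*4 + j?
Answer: -856111004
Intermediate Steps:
T(j, z) = -8 + j
((4232 + T(9, -18)*26) - 21486)*((7977 - 1*(-744)) + 40972) = ((4232 + (-8 + 9)*26) - 21486)*((7977 - 1*(-744)) + 40972) = ((4232 + 1*26) - 21486)*((7977 + 744) + 40972) = ((4232 + 26) - 21486)*(8721 + 40972) = (4258 - 21486)*49693 = -17228*49693 = -856111004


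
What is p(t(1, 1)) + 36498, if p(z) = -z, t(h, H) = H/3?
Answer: 109493/3 ≈ 36498.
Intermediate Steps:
t(h, H) = H/3 (t(h, H) = H*(⅓) = H/3)
p(t(1, 1)) + 36498 = -1/3 + 36498 = -1*⅓ + 36498 = -⅓ + 36498 = 109493/3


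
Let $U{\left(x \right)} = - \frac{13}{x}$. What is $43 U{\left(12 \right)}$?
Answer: $- \frac{559}{12} \approx -46.583$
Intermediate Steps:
$43 U{\left(12 \right)} = 43 \left(- \frac{13}{12}\right) = - \frac{559}{12}$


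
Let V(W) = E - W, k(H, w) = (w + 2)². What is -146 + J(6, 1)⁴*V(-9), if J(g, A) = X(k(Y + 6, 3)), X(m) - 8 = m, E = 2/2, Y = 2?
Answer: 11859064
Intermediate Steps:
E = 1 (E = 2*(½) = 1)
k(H, w) = (2 + w)²
X(m) = 8 + m
J(g, A) = 33 (J(g, A) = 8 + (2 + 3)² = 8 + 5² = 8 + 25 = 33)
V(W) = 1 - W
-146 + J(6, 1)⁴*V(-9) = -146 + 33⁴*(1 - 1*(-9)) = -146 + 1185921*(1 + 9) = -146 + 1185921*10 = -146 + 11859210 = 11859064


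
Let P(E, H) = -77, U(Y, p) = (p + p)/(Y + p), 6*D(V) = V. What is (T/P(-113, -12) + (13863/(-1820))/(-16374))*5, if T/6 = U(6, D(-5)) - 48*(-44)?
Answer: -557373313999/677468792 ≈ -822.73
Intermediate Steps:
D(V) = V/6
U(Y, p) = 2*p/(Y + p) (U(Y, p) = (2*p)/(Y + p) = 2*p/(Y + p))
T = 392772/31 (T = 6*(2*((⅙)*(-5))/(6 + (⅙)*(-5)) - 48*(-44)) = 6*(2*(-⅚)/(6 - ⅚) + 2112) = 6*(2*(-⅚)/(31/6) + 2112) = 6*(2*(-⅚)*(6/31) + 2112) = 6*(-10/31 + 2112) = 6*(65462/31) = 392772/31 ≈ 12670.)
(T/P(-113, -12) + (13863/(-1820))/(-16374))*5 = ((392772/31)/(-77) + (13863/(-1820))/(-16374))*5 = ((392772/31)*(-1/77) + (13863*(-1/1820))*(-1/16374))*5 = (-392772/2387 - 13863/1820*(-1/16374))*5 = (-392772/2387 + 4621/9933560)*5 = -557373313999/3387343960*5 = -557373313999/677468792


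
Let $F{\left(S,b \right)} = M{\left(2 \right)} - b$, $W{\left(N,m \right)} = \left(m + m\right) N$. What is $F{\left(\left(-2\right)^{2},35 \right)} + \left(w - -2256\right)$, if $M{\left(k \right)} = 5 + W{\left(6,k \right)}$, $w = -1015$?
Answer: $1235$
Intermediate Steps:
$W{\left(N,m \right)} = 2 N m$ ($W{\left(N,m \right)} = 2 m N = 2 N m$)
$M{\left(k \right)} = 5 + 12 k$ ($M{\left(k \right)} = 5 + 2 \cdot 6 k = 5 + 12 k$)
$F{\left(S,b \right)} = 29 - b$ ($F{\left(S,b \right)} = \left(5 + 12 \cdot 2\right) - b = \left(5 + 24\right) - b = 29 - b$)
$F{\left(\left(-2\right)^{2},35 \right)} + \left(w - -2256\right) = \left(29 - 35\right) - -1241 = \left(29 - 35\right) + \left(-1015 + 2256\right) = -6 + 1241 = 1235$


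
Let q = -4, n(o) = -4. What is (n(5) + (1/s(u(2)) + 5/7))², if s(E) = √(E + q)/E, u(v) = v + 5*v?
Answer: 1411/49 - 138*√2/7 ≈ 0.91571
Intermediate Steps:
u(v) = 6*v
s(E) = √(-4 + E)/E (s(E) = √(E - 4)/E = √(-4 + E)/E)
(n(5) + (1/s(u(2)) + 5/7))² = (-4 + (1/(√(-4 + 6*2)/((6*2))) + 5/7))² = (-4 + (1/(√(-4 + 12)/12) + 5*(⅐)))² = (-4 + (1/(√8/12) + 5/7))² = (-4 + (1/((2*√2)/12) + 5/7))² = (-4 + (1/(√2/6) + 5/7))² = (-4 + (1*(3*√2) + 5/7))² = (-4 + (3*√2 + 5/7))² = (-4 + (5/7 + 3*√2))² = (-23/7 + 3*√2)²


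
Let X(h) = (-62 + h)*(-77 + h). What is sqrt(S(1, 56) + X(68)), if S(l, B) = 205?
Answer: sqrt(151) ≈ 12.288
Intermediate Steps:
X(h) = (-77 + h)*(-62 + h)
sqrt(S(1, 56) + X(68)) = sqrt(205 + (4774 + 68**2 - 139*68)) = sqrt(205 + (4774 + 4624 - 9452)) = sqrt(205 - 54) = sqrt(151)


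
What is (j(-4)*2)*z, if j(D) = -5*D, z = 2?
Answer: 80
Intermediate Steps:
(j(-4)*2)*z = (-5*(-4)*2)*2 = (20*2)*2 = 40*2 = 80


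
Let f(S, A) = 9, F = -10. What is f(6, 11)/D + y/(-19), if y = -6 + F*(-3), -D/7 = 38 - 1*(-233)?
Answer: -45699/36043 ≈ -1.2679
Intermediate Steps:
D = -1897 (D = -7*(38 - 1*(-233)) = -7*(38 + 233) = -7*271 = -1897)
y = 24 (y = -6 - 10*(-3) = -6 + 30 = 24)
f(6, 11)/D + y/(-19) = 9/(-1897) + 24/(-19) = 9*(-1/1897) + 24*(-1/19) = -9/1897 - 24/19 = -45699/36043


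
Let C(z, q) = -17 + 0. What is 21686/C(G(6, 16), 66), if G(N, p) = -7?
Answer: -21686/17 ≈ -1275.6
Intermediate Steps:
C(z, q) = -17
21686/C(G(6, 16), 66) = 21686/(-17) = 21686*(-1/17) = -21686/17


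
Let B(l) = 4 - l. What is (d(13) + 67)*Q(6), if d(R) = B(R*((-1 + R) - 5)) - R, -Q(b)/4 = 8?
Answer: 1056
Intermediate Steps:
Q(b) = -32 (Q(b) = -4*8 = -32)
d(R) = 4 - R - R*(-6 + R) (d(R) = (4 - R*((-1 + R) - 5)) - R = (4 - R*(-6 + R)) - R = 4 - R - R*(-6 + R))
(d(13) + 67)*Q(6) = ((4 - 1*13 - 1*13*(-6 + 13)) + 67)*(-32) = ((4 - 13 - 1*13*7) + 67)*(-32) = ((4 - 13 - 91) + 67)*(-32) = (-100 + 67)*(-32) = -33*(-32) = 1056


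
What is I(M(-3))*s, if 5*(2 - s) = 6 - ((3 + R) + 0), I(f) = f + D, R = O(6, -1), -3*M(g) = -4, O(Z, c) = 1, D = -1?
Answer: 8/15 ≈ 0.53333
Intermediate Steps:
M(g) = 4/3 (M(g) = -⅓*(-4) = 4/3)
R = 1
I(f) = -1 + f (I(f) = f - 1 = -1 + f)
s = 8/5 (s = 2 - (6 - ((3 + 1) + 0))/5 = 2 - (6 - (4 + 0))/5 = 2 - (6 - 1*4)/5 = 2 - (6 - 4)/5 = 2 - ⅕*2 = 2 - ⅖ = 8/5 ≈ 1.6000)
I(M(-3))*s = (-1 + 4/3)*(8/5) = (⅓)*(8/5) = 8/15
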